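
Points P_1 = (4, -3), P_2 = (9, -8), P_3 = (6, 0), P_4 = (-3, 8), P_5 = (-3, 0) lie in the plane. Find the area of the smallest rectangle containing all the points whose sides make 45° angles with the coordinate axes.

126

In coordinates u = x + y, v = x − y the rectangle is axis-aligned; the map (x,y)→(u,v) scales areas by 2.
u-values: 1, 1, 6, 5, -3; range = 6 − (-3) = 9.
v-values: 7, 17, 6, -11, -3; range = 17 − (-11) = 28.
Area = (9 × 28) / 2 = 126.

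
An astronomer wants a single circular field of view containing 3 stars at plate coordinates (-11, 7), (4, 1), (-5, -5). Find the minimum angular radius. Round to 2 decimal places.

Call the three points A, B, C in the order given.
Side lengths²: AB² = 261, AC² = 180, BC² = 117.
Since AB² = 261 < 180 + 117 = 297, the triangle is acute, so the smallest enclosing circle is the circumcircle.
Circumcentre = (-3.875, 3.0625), r² = 66.26953125.
r = √(66.26953125) ≈ 8.14.

8.14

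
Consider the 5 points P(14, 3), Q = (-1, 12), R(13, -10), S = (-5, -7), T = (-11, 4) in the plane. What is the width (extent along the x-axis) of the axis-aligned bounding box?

max x = 14, min x = -11, so width = 25.

25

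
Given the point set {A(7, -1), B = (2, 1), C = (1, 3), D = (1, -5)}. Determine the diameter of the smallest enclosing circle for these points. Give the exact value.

26/3

A smallest enclosing disk is always determined by at most three of the input points on its boundary.
The minimum enclosing circle is determined by three boundary points: A, C, D.
Their circumcentre is (8/3, -1) with r² = 169/9.
The farthest remaining point B is at distance² 40/9 ≤ 169/9.
Diameter = 2r = 2√(169/9) = 26/3.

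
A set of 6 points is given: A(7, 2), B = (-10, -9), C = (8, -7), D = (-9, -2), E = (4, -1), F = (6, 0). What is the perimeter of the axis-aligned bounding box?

Width = max x − min x = 8 − (-10) = 18.
Height = max y − min y = 2 − (-9) = 11.
Perimeter = 2(18 + 11) = 58.

58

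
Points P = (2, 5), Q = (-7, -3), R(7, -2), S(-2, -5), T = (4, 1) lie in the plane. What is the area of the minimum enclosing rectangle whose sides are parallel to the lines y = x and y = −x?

110.5

In coordinates u = x + y, v = x − y the rectangle is axis-aligned; the map (x,y)→(u,v) scales areas by 2.
u-values: 7, -10, 5, -7, 5; range = 7 − (-10) = 17.
v-values: -3, -4, 9, 3, 3; range = 9 − (-4) = 13.
Area = (17 × 13) / 2 = 110.5.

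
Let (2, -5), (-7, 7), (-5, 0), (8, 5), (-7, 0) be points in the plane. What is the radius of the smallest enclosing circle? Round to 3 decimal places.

8.170

The minimum enclosing circle of a finite set is fixed by two of the points (as a diameter) or three (as a circumcircle).
The minimum enclosing circle is determined by three boundary points: (2, -5), (-7, 7), (8, 5).
Their circumcentre is (5/54, 53/18) with r² = 97325/1458.
The farthest remaining point (-7, 0) is at distance² 85985/1458 ≤ 97325/1458.
r = √(97325/1458) ≈ 8.170.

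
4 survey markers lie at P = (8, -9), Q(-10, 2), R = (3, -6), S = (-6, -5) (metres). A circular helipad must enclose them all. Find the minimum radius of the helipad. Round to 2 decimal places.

10.55

By Welzl's lemma the MEC is supported by two points (diametrically opposite) or three points (on a circumcircle).
The farthest pair is P–Q with squared distance 445. The circle on this segment as diameter has centre (-1, -3.5) and r² = 445/4 = 111.25.
Check R: distance² to centre = 22.25 ≤ 111.25, so it lies inside.
All remaining points lie in this disk, and no smaller disk contains both endpoints, so this is the minimum enclosing circle.
r = √(111.25) ≈ 10.55.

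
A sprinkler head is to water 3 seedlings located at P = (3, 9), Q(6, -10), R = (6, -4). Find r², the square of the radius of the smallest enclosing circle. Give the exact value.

92.5

Side lengths²: PQ² = 370, PR² = 178, QR² = 36.
Since PQ² = 370 ≥ 178 + 36 = 214, the angle opposite PQ is not acute, so the smallest enclosing circle has PQ as diameter.
Centre = midpoint of PQ = (4.5, -0.5), r² = 370/4 = 92.5.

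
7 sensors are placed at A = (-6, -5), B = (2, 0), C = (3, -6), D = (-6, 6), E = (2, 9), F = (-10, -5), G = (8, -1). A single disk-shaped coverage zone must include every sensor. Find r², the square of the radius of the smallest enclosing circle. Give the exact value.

A smallest enclosing disk is always determined by at most three of the input points on its boundary.
The minimum enclosing circle is determined by three boundary points: E, F, G.
Their circumcentre is (-5/3, 0) with r² = 850/9.
The farthest remaining point C is at distance² 520/9 ≤ 850/9.

850/9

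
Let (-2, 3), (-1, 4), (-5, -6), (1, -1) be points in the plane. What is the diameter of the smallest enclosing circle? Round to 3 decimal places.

The farthest pair is (-1, 4)–(-5, -6) with squared distance 116. The circle on this segment as diameter has centre (-3, -1) and r² = 116/4 = 29.
Check (-2, 3): distance² to centre = 17 ≤ 29, so it lies inside.
All remaining points lie in this disk, and no smaller disk contains both endpoints, so this is the minimum enclosing circle.
Diameter = 2r = 2√29 ≈ 10.770.

10.770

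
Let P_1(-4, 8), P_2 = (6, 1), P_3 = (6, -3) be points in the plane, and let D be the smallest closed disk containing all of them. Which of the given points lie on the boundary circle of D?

Side lengths²: P_1P_2² = 149, P_1P_3² = 221, P_2P_3² = 16.
Since P_1P_3² = 221 ≥ 149 + 16 = 165, the angle opposite P_1P_3 is not acute, so the smallest enclosing circle has P_1P_3 as diameter.
Centre = midpoint of P_1P_3 = (1, 2.5), r² = 221/4 = 55.25.
The points at distance exactly r from the centre are P_1, P_3 — 2 points.

P_1, P_3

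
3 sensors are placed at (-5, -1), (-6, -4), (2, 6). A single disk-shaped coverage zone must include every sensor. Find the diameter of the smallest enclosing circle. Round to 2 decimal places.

12.81

Call the three points A, B, C in the order given.
Side lengths²: AB² = 10, AC² = 98, BC² = 164.
Since BC² = 164 ≥ 98 + 10 = 108, the angle opposite BC is not acute, so the smallest enclosing circle has BC as diameter.
Centre = midpoint of BC = (-2, 1), r² = 164/4 = 41.
Diameter = 2r = 2√41 ≈ 12.81.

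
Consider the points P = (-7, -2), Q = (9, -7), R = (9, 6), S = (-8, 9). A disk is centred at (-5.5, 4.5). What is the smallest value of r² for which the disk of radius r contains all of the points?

The required radius is the distance from (-5.5, 4.5) to the farthest point.
Squared distances: 44.5, 342.5, 212.5, 26.5.
Maximum is 342.5, attained at Q.

342.5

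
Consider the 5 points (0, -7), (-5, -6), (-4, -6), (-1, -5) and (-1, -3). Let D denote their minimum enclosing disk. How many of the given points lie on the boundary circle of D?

3

The minimum enclosing circle of a finite set is fixed by two of the points (as a diameter) or three (as a circumcircle).
The minimum enclosing circle is determined by three boundary points: (0, -7), (-5, -6), (-1, -3).
Their circumcentre is (-87/38, -207/38) with r² = 5525/722.
The farthest remaining point (-4, -6) is at distance² 2333/722 ≤ 5525/722.
The points at distance exactly r from the centre are (0, -7), (-5, -6), (-1, -3) — 3 points.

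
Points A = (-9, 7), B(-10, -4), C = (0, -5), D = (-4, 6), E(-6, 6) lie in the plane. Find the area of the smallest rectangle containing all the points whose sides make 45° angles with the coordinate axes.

In coordinates u = x + y, v = x − y the rectangle is axis-aligned; the map (x,y)→(u,v) scales areas by 2.
u-values: -2, -14, -5, 2, 0; range = 2 − (-14) = 16.
v-values: -16, -6, 5, -10, -12; range = 5 − (-16) = 21.
Area = (16 × 21) / 2 = 168.

168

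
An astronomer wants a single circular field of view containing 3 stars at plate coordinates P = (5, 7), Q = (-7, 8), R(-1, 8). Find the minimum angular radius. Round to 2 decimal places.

6.02

Side lengths²: PQ² = 145, PR² = 37, QR² = 36.
Since PQ² = 145 ≥ 37 + 36 = 73, the angle opposite PQ is not acute, so the smallest enclosing circle has PQ as diameter.
Centre = midpoint of PQ = (-1, 7.5), r² = 145/4 = 36.25.
r = √(36.25) ≈ 6.02.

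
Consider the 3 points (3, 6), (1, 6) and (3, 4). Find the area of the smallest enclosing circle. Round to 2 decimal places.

Call the three points A, B, C in the order given.
Side lengths²: AB² = 4, AC² = 4, BC² = 8.
Since BC² = 8 ≥ 4 + 4 = 8, the angle opposite BC is not acute, so the smallest enclosing circle has BC as diameter.
Centre = midpoint of BC = (2, 5), r² = 8/4 = 2.
Area = π·r² = π·2 ≈ 6.28.

6.28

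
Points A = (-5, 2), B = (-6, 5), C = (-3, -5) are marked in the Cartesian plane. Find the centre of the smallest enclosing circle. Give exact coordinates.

(-4.5, 0)

Side lengths²: AB² = 10, AC² = 53, BC² = 109.
Since BC² = 109 ≥ 53 + 10 = 63, the angle opposite BC is not acute, so the smallest enclosing circle has BC as diameter.
Centre = midpoint of BC = (-4.5, 0), r² = 109/4 = 27.25.
Centre = (-4.5, 0).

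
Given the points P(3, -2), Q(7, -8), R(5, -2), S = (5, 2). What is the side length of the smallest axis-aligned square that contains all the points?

10

The bounding box has width 4 and height 10.
An axis-aligned square enclosing the set must have side ≥ max(width, height).
So the minimum side is max(4, 10) = 10.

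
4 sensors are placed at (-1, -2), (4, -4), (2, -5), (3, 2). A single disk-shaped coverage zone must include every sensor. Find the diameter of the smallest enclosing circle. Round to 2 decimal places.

The minimum enclosing circle of a finite set is fixed by two of the points (as a diameter) or three (as a circumcircle).
The farthest pair is (2, -5)–(3, 2) with squared distance 50. The circle on this segment as diameter has centre (2.5, -1.5) and r² = 50/4 = 12.5.
Check (-1, -2): distance² to centre = 12.5 ≤ 12.5, so it lies inside.
All remaining points lie in this disk, and no smaller disk contains both endpoints, so this is the minimum enclosing circle.
Diameter = 2r = 2√(12.5) ≈ 7.07.

7.07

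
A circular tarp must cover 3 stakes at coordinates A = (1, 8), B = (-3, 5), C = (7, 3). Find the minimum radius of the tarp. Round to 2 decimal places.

Side lengths²: AB² = 25, AC² = 61, BC² = 104.
Since BC² = 104 ≥ 61 + 25 = 86, the angle opposite BC is not acute, so the smallest enclosing circle has BC as diameter.
Centre = midpoint of BC = (2, 4), r² = 104/4 = 26.
r = √26 ≈ 5.10.

5.10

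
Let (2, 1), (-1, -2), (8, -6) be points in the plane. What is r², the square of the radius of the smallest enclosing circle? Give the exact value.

Call the three points A, B, C in the order given.
Side lengths²: AB² = 18, AC² = 85, BC² = 97.
Since BC² = 97 < 85 + 18 = 103, the triangle is acute, so the smallest enclosing circle is the circumcircle.
Circumcentre = (95/26, -95/26), r² = 8245/338.

8245/338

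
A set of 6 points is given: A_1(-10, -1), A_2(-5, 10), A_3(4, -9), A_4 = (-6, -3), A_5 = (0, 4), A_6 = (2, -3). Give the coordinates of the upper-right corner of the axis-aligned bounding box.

(4, 10)

x-range [-10, 4], y-range [-9, 10].
The upper-right corner is (4, 10).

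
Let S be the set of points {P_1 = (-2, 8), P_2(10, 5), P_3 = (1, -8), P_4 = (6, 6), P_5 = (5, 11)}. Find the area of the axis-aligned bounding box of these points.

228

x ranges over [-2, 10], width 12.
y ranges over [-8, 11], height 19.
Area = 12 × 19 = 228.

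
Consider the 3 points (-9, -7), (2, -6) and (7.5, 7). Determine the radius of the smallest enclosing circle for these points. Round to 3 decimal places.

10.820

Call the three points A, B, C in the order given.
Side lengths²: AB² = 122, AC² = 468.25, BC² = 199.25.
Since AC² = 468.25 ≥ 199.25 + 122 = 321.25, the angle opposite AC is not acute, so the smallest enclosing circle has AC as diameter.
Centre = midpoint of AC = (-0.75, 0), r² = 468.25/4 = 117.0625.
r = √(117.0625) ≈ 10.820.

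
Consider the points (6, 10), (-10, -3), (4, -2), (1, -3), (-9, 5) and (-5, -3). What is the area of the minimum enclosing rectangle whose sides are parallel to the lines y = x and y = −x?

290

In coordinates u = x + y, v = x − y the rectangle is axis-aligned; the map (x,y)→(u,v) scales areas by 2.
u-values: 16, -13, 2, -2, -4, -8; range = 16 − (-13) = 29.
v-values: -4, -7, 6, 4, -14, -2; range = 6 − (-14) = 20.
Area = (29 × 20) / 2 = 290.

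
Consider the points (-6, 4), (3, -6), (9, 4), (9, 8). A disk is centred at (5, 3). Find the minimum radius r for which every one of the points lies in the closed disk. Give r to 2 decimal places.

11.05

The required radius is the distance from (5, 3) to the farthest point.
Squared distances: 122, 85, 17, 41.
Maximum is 122, attained at (-6, 4).
r = √122 ≈ 11.05.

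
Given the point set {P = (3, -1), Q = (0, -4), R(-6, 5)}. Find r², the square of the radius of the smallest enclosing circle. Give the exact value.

30.42

Side lengths²: PQ² = 18, PR² = 117, QR² = 117.
Since QR² = 117 < 117 + 18 = 135, the triangle is acute, so the smallest enclosing circle is the circumcircle.
Circumcentre = (-2.1, 1.1), r² = 30.42.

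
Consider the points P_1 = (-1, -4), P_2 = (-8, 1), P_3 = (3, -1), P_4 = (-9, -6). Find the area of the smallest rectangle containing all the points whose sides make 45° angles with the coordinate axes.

In coordinates u = x + y, v = x − y the rectangle is axis-aligned; the map (x,y)→(u,v) scales areas by 2.
u-values: -5, -7, 2, -15; range = 2 − (-15) = 17.
v-values: 3, -9, 4, -3; range = 4 − (-9) = 13.
Area = (17 × 13) / 2 = 110.5.

110.5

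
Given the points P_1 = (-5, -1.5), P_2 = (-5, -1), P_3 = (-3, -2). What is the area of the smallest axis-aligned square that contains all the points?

4

The bounding box has width 2 and height 1.
An axis-aligned square enclosing the set must have side ≥ max(width, height).
So the minimum side is max(2, 1) = 2.
Area = 2² = 4.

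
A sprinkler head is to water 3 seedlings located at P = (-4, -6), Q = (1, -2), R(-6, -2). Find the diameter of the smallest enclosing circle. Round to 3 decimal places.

7.159

Side lengths²: PQ² = 41, PR² = 20, QR² = 49.
Since QR² = 49 < 41 + 20 = 61, the triangle is acute, so the smallest enclosing circle is the circumcircle.
Circumcentre = (-2.5, -2.75), r² = 12.8125.
Diameter = 2r = 2√(12.8125) ≈ 7.159.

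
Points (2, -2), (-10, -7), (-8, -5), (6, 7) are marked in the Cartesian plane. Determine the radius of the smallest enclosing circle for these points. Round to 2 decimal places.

10.63

The farthest pair is (-10, -7)–(6, 7) with squared distance 452. The circle on this segment as diameter has centre (-2, 0) and r² = 452/4 = 113.
Check (2, -2): distance² to centre = 20 ≤ 113, so it lies inside.
All remaining points lie in this disk, and no smaller disk contains both endpoints, so this is the minimum enclosing circle.
r = √113 ≈ 10.63.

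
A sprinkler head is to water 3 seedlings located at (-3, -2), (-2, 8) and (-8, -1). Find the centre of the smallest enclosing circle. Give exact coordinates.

Call the three points A, B, C in the order given.
Side lengths²: AB² = 101, AC² = 26, BC² = 117.
Since BC² = 117 < 101 + 26 = 127, the triangle is acute, so the smallest enclosing circle is the circumcircle.
Circumcentre = (-155/34, 109/34), r² = 17069/578.
Centre = (-155/34, 109/34).

(-155/34, 109/34)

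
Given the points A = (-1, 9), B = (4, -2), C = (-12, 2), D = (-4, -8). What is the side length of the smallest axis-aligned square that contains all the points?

17

The bounding box has width 16 and height 17.
An axis-aligned square enclosing the set must have side ≥ max(width, height).
So the minimum side is max(16, 17) = 17.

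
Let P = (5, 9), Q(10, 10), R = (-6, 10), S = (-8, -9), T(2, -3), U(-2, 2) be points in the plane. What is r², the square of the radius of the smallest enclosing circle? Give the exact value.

A smallest enclosing disk is always determined by at most three of the input points on its boundary.
The farthest pair is Q–S with squared distance 685. The circle on this segment as diameter has centre (1, 0.5) and r² = 685/4 = 171.25.
Check P: distance² to centre = 88.25 ≤ 171.25, so it lies inside.
All remaining points lie in this disk, and no smaller disk contains both endpoints, so this is the minimum enclosing circle.

171.25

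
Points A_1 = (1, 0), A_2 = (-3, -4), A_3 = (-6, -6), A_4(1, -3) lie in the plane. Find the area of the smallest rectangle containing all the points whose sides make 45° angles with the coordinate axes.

In coordinates u = x + y, v = x − y the rectangle is axis-aligned; the map (x,y)→(u,v) scales areas by 2.
u-values: 1, -7, -12, -2; range = 1 − (-12) = 13.
v-values: 1, 1, 0, 4; range = 4 − 0 = 4.
Area = (13 × 4) / 2 = 26.

26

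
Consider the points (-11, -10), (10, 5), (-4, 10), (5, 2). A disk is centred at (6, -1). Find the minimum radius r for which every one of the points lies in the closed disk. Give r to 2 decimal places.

19.24

The required radius is the distance from (6, -1) to the farthest point.
Squared distances: 370, 52, 221, 10.
Maximum is 370, attained at (-11, -10).
r = √370 ≈ 19.24.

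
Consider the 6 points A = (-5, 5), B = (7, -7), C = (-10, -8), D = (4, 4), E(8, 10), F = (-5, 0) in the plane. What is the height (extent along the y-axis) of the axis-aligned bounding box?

18

max y = 10, min y = -8, so height = 18.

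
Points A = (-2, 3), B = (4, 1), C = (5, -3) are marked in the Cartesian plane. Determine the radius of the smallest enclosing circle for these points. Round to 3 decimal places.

4.610

Side lengths²: AB² = 40, AC² = 85, BC² = 17.
Since AC² = 85 ≥ 40 + 17 = 57, the angle opposite AC is not acute, so the smallest enclosing circle has AC as diameter.
Centre = midpoint of AC = (1.5, 0), r² = 85/4 = 21.25.
r = √(21.25) ≈ 4.610.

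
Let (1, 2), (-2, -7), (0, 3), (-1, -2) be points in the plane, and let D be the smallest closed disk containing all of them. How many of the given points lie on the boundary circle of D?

The minimum enclosing circle of a finite set is fixed by two of the points (as a diameter) or three (as a circumcircle).
The farthest pair is (-2, -7)–(0, 3) with squared distance 104. The circle on this segment as diameter has centre (-1, -2) and r² = 104/4 = 26.
Check (1, 2): distance² to centre = 20 ≤ 26, so it lies inside.
All remaining points lie in this disk, and no smaller disk contains both endpoints, so this is the minimum enclosing circle.
The points at distance exactly r from the centre are (-2, -7), (0, 3) — 2 points.

2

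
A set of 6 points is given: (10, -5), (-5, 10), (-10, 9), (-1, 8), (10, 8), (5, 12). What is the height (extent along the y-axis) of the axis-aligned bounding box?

17

max y = 12, min y = -5, so height = 17.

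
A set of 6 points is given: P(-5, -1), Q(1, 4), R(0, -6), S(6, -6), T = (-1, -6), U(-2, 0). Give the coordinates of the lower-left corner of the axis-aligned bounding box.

x-range [-5, 6], y-range [-6, 4].
The lower-left corner is (-5, -6).

(-5, -6)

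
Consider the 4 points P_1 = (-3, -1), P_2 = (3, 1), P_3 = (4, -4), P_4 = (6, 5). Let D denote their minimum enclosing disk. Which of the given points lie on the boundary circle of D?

By Welzl's lemma the MEC is supported by two points (diametrically opposite) or three points (on a circumcircle).
The minimum enclosing circle is determined by three boundary points: P_1, P_3, P_4.
Their circumcentre is (95/46, 53/46) with r² = 32045/1058.
The farthest remaining point P_2 is at distance² 949/1058 ≤ 32045/1058.
The points at distance exactly r from the centre are P_1, P_3, P_4 — 3 points.

P_1, P_3, P_4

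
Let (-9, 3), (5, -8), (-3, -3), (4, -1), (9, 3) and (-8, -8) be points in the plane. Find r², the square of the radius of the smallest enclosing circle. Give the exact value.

12505/121

By Welzl's lemma the MEC is supported by two points (diametrically opposite) or three points (on a circumcircle).
The minimum enclosing circle is determined by three boundary points: (-9, 3), (9, 3), (-8, -8).
Their circumcentre is (0, -19/11) with r² = 12505/121.
The farthest remaining point (5, -8) is at distance² 7786/121 ≤ 12505/121.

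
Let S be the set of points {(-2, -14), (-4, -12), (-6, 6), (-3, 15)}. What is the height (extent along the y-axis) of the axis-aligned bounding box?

max y = 15, min y = -14, so height = 29.

29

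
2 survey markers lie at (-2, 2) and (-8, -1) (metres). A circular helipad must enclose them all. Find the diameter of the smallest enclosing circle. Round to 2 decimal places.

The smallest circle enclosing two points has them as diameter endpoints.
Centre = midpoint = (-5, 0.5); r² = |(-2, 2)−(-8, -1)|²/4 = 45/4 = 11.25.
Diameter = 2r = 2√(11.25) ≈ 6.71.

6.71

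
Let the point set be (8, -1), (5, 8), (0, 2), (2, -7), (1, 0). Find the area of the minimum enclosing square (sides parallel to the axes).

The bounding box has width 8 and height 15.
An axis-aligned square enclosing the set must have side ≥ max(width, height).
So the minimum side is max(8, 15) = 15.
Area = 15² = 225.

225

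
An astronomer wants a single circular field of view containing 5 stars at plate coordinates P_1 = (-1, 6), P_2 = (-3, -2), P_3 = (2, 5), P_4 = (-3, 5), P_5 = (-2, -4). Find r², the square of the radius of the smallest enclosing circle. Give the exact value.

48985/1922

By Welzl's lemma the MEC is supported by two points (diametrically opposite) or three points (on a circumcircle).
The minimum enclosing circle is determined by three boundary points: P_1, P_3, P_5.
Their circumcentre is (-63/62, 59/62) with r² = 48985/1922.
The farthest remaining point P_4 is at distance² 39065/1922 ≤ 48985/1922.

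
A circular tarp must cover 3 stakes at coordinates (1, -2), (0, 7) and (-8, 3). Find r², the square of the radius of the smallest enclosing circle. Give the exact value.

10865/361

Call the three points A, B, C in the order given.
Side lengths²: AB² = 82, AC² = 106, BC² = 80.
Since AC² = 106 < 82 + 80 = 162, the triangle is acute, so the smallest enclosing circle is the circumcircle.
Circumcentre = (-49/19, 41/19), r² = 10865/361.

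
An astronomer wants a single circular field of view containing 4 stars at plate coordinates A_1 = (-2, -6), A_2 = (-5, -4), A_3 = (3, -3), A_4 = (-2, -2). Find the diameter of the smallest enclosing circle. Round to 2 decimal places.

The farthest pair is A_2–A_3 with squared distance 65. The circle on this segment as diameter has centre (-1, -3.5) and r² = 65/4 = 16.25.
Check A_1: distance² to centre = 7.25 ≤ 16.25, so it lies inside.
All remaining points lie in this disk, and no smaller disk contains both endpoints, so this is the minimum enclosing circle.
Diameter = 2r = 2√(16.25) ≈ 8.06.

8.06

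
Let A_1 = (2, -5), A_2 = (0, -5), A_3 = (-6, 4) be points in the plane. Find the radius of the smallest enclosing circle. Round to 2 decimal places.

6.02

Side lengths²: A_1A_2² = 4, A_1A_3² = 145, A_2A_3² = 117.
Since A_1A_3² = 145 ≥ 117 + 4 = 121, the angle opposite A_1A_3 is not acute, so the smallest enclosing circle has A_1A_3 as diameter.
Centre = midpoint of A_1A_3 = (-2, -0.5), r² = 145/4 = 36.25.
r = √(36.25) ≈ 6.02.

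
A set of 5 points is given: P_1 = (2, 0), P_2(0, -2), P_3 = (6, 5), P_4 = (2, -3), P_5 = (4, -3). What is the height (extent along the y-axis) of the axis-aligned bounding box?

8

max y = 5, min y = -3, so height = 8.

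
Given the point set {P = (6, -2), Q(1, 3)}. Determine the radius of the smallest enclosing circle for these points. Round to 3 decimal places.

3.536

The smallest circle enclosing two points has them as diameter endpoints.
Centre = midpoint = (3.5, 0.5); r² = |PQ|²/4 = 50/4 = 12.5.
r = √(12.5) ≈ 3.536.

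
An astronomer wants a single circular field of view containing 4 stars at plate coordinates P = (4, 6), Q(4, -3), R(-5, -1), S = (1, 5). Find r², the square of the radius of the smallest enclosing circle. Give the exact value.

The minimum enclosing circle of a finite set is fixed by two of the points (as a diameter) or three (as a circumcircle).
The minimum enclosing circle is determined by three boundary points: P, Q, R.
Their circumcentre is (5/18, 1.5) with r² = 5525/162.
The farthest remaining point S is at distance² 2069/162 ≤ 5525/162.

5525/162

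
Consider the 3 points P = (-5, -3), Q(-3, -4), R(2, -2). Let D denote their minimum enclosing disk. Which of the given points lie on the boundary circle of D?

P, R

Side lengths²: PQ² = 5, PR² = 50, QR² = 29.
Since PR² = 50 ≥ 29 + 5 = 34, the angle opposite PR is not acute, so the smallest enclosing circle has PR as diameter.
Centre = midpoint of PR = (-1.5, -2.5), r² = 50/4 = 12.5.
The points at distance exactly r from the centre are P, R — 2 points.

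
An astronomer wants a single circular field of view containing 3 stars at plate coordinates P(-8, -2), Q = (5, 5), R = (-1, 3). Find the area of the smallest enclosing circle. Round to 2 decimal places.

171.22

Side lengths²: PQ² = 218, PR² = 74, QR² = 40.
Since PQ² = 218 ≥ 74 + 40 = 114, the angle opposite PQ is not acute, so the smallest enclosing circle has PQ as diameter.
Centre = midpoint of PQ = (-1.5, 1.5), r² = 218/4 = 54.5.
Area = π·r² = π·54.5 ≈ 171.22.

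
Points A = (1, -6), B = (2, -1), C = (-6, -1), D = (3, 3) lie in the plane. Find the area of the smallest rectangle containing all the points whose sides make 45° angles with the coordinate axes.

In coordinates u = x + y, v = x − y the rectangle is axis-aligned; the map (x,y)→(u,v) scales areas by 2.
u-values: -5, 1, -7, 6; range = 6 − (-7) = 13.
v-values: 7, 3, -5, 0; range = 7 − (-5) = 12.
Area = (13 × 12) / 2 = 78.

78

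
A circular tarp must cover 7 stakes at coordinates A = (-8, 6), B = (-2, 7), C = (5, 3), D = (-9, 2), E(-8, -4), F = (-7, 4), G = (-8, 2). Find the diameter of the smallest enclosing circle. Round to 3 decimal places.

By Welzl's lemma the MEC is supported by two points (diametrically opposite) or three points (on a circumcircle).
The minimum enclosing circle is determined by three boundary points: A, C, E.
Their circumcentre is (-30/13, 1) with r² = 9701/169.
The farthest remaining point D is at distance² 7738/169 ≤ 9701/169.
Diameter = 2r = 2√(9701/169) ≈ 15.153.

15.153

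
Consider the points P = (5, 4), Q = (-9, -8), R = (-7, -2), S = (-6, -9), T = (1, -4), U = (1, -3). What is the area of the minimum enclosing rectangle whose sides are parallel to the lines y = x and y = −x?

130

In coordinates u = x + y, v = x − y the rectangle is axis-aligned; the map (x,y)→(u,v) scales areas by 2.
u-values: 9, -17, -9, -15, -3, -2; range = 9 − (-17) = 26.
v-values: 1, -1, -5, 3, 5, 4; range = 5 − (-5) = 10.
Area = (26 × 10) / 2 = 130.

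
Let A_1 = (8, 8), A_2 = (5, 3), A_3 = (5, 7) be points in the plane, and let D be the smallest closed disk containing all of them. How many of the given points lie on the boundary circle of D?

2

Side lengths²: A_1A_2² = 34, A_1A_3² = 10, A_2A_3² = 16.
Since A_1A_2² = 34 ≥ 16 + 10 = 26, the angle opposite A_1A_2 is not acute, so the smallest enclosing circle has A_1A_2 as diameter.
Centre = midpoint of A_1A_2 = (6.5, 5.5), r² = 34/4 = 8.5.
The points at distance exactly r from the centre are A_1, A_2 — 2 points.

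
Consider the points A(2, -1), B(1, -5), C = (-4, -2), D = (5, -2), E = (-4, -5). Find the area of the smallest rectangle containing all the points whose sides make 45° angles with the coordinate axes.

54

In coordinates u = x + y, v = x − y the rectangle is axis-aligned; the map (x,y)→(u,v) scales areas by 2.
u-values: 1, -4, -6, 3, -9; range = 3 − (-9) = 12.
v-values: 3, 6, -2, 7, 1; range = 7 − (-2) = 9.
Area = (12 × 9) / 2 = 54.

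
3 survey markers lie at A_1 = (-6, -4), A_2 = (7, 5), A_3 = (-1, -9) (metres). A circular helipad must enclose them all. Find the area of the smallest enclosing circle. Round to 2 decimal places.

210.95

Side lengths²: A_1A_2² = 250, A_1A_3² = 50, A_2A_3² = 260.
Since A_2A_3² = 260 < 250 + 50 = 300, the triangle is acute, so the smallest enclosing circle is the circumcircle.
Circumcentre = (19/11, -14/11), r² = 8125/121.
Area = π·r² = π·8125/121 ≈ 210.95.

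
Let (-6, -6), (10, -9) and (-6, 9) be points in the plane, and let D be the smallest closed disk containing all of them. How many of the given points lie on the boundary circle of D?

2

Call the three points A, B, C in the order given.
Side lengths²: AB² = 265, AC² = 225, BC² = 580.
Since BC² = 580 ≥ 265 + 225 = 490, the angle opposite BC is not acute, so the smallest enclosing circle has BC as diameter.
Centre = midpoint of BC = (2, 0), r² = 580/4 = 145.
The points at distance exactly r from the centre are (10, -9), (-6, 9) — 2 points.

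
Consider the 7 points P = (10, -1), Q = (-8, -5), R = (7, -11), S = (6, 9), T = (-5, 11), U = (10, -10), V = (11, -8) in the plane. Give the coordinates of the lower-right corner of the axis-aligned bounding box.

(11, -11)

x-range [-8, 11], y-range [-11, 11].
The lower-right corner is (11, -11).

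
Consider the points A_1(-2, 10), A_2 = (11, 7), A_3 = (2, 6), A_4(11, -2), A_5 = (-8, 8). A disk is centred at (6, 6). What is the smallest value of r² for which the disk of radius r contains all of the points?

The required radius is the distance from (6, 6) to the farthest point.
Squared distances: 80, 26, 16, 89, 200.
Maximum is 200, attained at A_5.

200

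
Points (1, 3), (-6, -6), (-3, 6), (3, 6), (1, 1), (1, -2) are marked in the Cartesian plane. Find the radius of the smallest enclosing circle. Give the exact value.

By Welzl's lemma the MEC is supported by two points (diametrically opposite) or three points (on a circumcircle).
The farthest pair is (-6, -6)–(3, 6) with squared distance 225. The circle on this segment as diameter has centre (-1.5, 0) and r² = 225/4 = 56.25.
Check (1, 3): distance² to centre = 15.25 ≤ 56.25, so it lies inside.
All remaining points lie in this disk, and no smaller disk contains both endpoints, so this is the minimum enclosing circle.
r = √(56.25) = 7.5.

7.5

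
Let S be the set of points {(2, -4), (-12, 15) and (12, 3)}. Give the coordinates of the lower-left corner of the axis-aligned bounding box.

x-range [-12, 12], y-range [-4, 15].
The lower-left corner is (-12, -4).

(-12, -4)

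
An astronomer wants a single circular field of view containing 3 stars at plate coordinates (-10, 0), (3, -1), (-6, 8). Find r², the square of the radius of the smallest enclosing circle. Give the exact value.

425/9

Call the three points A, B, C in the order given.
Side lengths²: AB² = 170, AC² = 80, BC² = 162.
Since AB² = 170 < 162 + 80 = 242, the triangle is acute, so the smallest enclosing circle is the circumcircle.
Circumcentre = (-10/3, 5/3), r² = 425/9.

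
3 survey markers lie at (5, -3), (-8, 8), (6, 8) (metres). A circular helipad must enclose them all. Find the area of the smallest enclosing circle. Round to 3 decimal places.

229.648

Call the three points A, B, C in the order given.
Side lengths²: AB² = 290, AC² = 122, BC² = 196.
Since AB² = 290 < 196 + 122 = 318, the triangle is acute, so the smallest enclosing circle is the circumcircle.
Circumcentre = (-1, 34/11), r² = 8845/121.
Area = π·r² = π·8845/121 ≈ 229.648.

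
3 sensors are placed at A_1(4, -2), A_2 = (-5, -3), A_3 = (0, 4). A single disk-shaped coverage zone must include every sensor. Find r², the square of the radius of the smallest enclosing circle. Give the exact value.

Side lengths²: A_1A_2² = 82, A_1A_3² = 52, A_2A_3² = 74.
Since A_1A_2² = 82 < 74 + 52 = 126, the triangle is acute, so the smallest enclosing circle is the circumcircle.
Circumcentre = (-20/29, -23/29), r² = 19721/841.

19721/841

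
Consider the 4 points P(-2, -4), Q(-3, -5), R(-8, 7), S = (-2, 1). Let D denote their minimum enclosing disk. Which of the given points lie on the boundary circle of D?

The farthest pair is Q–R with squared distance 169. The circle on this segment as diameter has centre (-5.5, 1) and r² = 169/4 = 42.25.
Check P: distance² to centre = 37.25 ≤ 42.25, so it lies inside.
All remaining points lie in this disk, and no smaller disk contains both endpoints, so this is the minimum enclosing circle.
The points at distance exactly r from the centre are Q, R — 2 points.

Q, R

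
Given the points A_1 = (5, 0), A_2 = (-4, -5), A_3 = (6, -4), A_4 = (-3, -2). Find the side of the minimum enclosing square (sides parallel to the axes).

10

The bounding box has width 10 and height 5.
An axis-aligned square enclosing the set must have side ≥ max(width, height).
So the minimum side is max(10, 5) = 10.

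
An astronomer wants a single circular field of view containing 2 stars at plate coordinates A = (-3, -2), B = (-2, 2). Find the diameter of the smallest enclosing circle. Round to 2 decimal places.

4.12

The smallest circle enclosing two points has them as diameter endpoints.
Centre = midpoint = (-2.5, 0); r² = |AB|²/4 = 17/4 = 4.25.
Diameter = 2r = 2√(4.25) ≈ 4.12.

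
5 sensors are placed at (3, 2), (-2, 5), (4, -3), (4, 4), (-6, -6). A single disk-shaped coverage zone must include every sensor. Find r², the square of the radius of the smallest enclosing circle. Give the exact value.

50

A smallest enclosing disk is always determined by at most three of the input points on its boundary.
The farthest pair is (4, 4)–(-6, -6) with squared distance 200. The circle on this segment as diameter has centre (-1, -1) and r² = 200/4 = 50.
Check (3, 2): distance² to centre = 25 ≤ 50, so it lies inside.
All remaining points lie in this disk, and no smaller disk contains both endpoints, so this is the minimum enclosing circle.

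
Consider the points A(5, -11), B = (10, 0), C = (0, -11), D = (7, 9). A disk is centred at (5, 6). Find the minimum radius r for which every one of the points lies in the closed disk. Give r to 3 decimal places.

17.720

The required radius is the distance from (5, 6) to the farthest point.
Squared distances: 289, 61, 314, 13.
Maximum is 314, attained at C.
r = √314 ≈ 17.720.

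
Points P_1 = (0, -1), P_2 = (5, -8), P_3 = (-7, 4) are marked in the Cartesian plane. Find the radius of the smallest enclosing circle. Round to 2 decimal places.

Side lengths²: P_1P_2² = 74, P_1P_3² = 74, P_2P_3² = 288.
Since P_2P_3² = 288 ≥ 74 + 74 = 148, the angle opposite P_2P_3 is not acute, so the smallest enclosing circle has P_2P_3 as diameter.
Centre = midpoint of P_2P_3 = (-1, -2), r² = 288/4 = 72.
r = √72 ≈ 8.49.

8.49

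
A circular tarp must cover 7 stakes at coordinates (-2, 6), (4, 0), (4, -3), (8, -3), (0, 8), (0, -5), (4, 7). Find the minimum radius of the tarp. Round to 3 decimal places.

The minimum enclosing circle of a finite set is fixed by two of the points (as a diameter) or three (as a circumcircle).
The minimum enclosing circle is determined by three boundary points: (8, -3), (0, 8), (0, -5).
Their circumcentre is (2.625, 1.5) with r² = 49.140625.
The farthest remaining point (-2, 6) is at distance² 41.640625 ≤ 49.140625.
r = √(49.140625) ≈ 7.010.

7.010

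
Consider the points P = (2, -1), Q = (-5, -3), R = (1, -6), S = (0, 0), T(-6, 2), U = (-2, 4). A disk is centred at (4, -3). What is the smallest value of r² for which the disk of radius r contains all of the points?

125

The required radius is the distance from (4, -3) to the farthest point.
Squared distances: 8, 81, 18, 25, 125, 85.
Maximum is 125, attained at T.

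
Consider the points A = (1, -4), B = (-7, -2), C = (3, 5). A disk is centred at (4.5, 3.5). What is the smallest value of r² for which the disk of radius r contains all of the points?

The required radius is the distance from (4.5, 3.5) to the farthest point.
Squared distances: 68.5, 162.5, 4.5.
Maximum is 162.5, attained at B.

162.5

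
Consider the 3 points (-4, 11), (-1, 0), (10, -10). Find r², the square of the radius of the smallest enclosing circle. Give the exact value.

Call the three points A, B, C in the order given.
Side lengths²: AB² = 130, AC² = 637, BC² = 221.
Since AC² = 637 ≥ 221 + 130 = 351, the angle opposite AC is not acute, so the smallest enclosing circle has AC as diameter.
Centre = midpoint of AC = (3, 0.5), r² = 637/4 = 159.25.

159.25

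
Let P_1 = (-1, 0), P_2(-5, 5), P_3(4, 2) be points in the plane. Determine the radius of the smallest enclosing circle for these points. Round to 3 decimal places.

4.743

Side lengths²: P_1P_2² = 41, P_1P_3² = 29, P_2P_3² = 90.
Since P_2P_3² = 90 ≥ 41 + 29 = 70, the angle opposite P_2P_3 is not acute, so the smallest enclosing circle has P_2P_3 as diameter.
Centre = midpoint of P_2P_3 = (-0.5, 3.5), r² = 90/4 = 22.5.
r = √(22.5) ≈ 4.743.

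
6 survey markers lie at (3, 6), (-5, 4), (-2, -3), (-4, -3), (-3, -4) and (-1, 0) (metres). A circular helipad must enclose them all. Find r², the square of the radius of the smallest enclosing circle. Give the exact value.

By Welzl's lemma the MEC is supported by two points (diametrically opposite) or three points (on a circumcircle).
The farthest pair is (3, 6)–(-3, -4) with squared distance 136. The circle on this segment as diameter has centre (0, 1) and r² = 136/4 = 34.
Check (-5, 4): distance² to centre = 34 ≤ 34, so it lies inside.
All remaining points lie in this disk, and no smaller disk contains both endpoints, so this is the minimum enclosing circle.

34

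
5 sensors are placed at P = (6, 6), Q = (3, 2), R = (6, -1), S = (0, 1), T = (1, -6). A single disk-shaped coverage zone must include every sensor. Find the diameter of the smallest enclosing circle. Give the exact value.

13

The farthest pair is P–T with squared distance 169. The circle on this segment as diameter has centre (3.5, 0) and r² = 169/4 = 42.25.
Check Q: distance² to centre = 4.25 ≤ 42.25, so it lies inside.
All remaining points lie in this disk, and no smaller disk contains both endpoints, so this is the minimum enclosing circle.
Diameter = 2r = 2√(42.25) = 13.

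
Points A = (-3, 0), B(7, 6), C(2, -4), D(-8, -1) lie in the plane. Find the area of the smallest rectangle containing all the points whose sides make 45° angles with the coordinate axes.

In coordinates u = x + y, v = x − y the rectangle is axis-aligned; the map (x,y)→(u,v) scales areas by 2.
u-values: -3, 13, -2, -9; range = 13 − (-9) = 22.
v-values: -3, 1, 6, -7; range = 6 − (-7) = 13.
Area = (22 × 13) / 2 = 143.

143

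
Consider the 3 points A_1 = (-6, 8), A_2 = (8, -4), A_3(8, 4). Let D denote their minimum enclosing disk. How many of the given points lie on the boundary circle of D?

2

Side lengths²: A_1A_2² = 340, A_1A_3² = 212, A_2A_3² = 64.
Since A_1A_2² = 340 ≥ 212 + 64 = 276, the angle opposite A_1A_2 is not acute, so the smallest enclosing circle has A_1A_2 as diameter.
Centre = midpoint of A_1A_2 = (1, 2), r² = 340/4 = 85.
The points at distance exactly r from the centre are A_1, A_2 — 2 points.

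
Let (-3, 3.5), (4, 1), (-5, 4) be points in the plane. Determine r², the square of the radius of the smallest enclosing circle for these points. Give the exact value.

22.5

Call the three points A, B, C in the order given.
Side lengths²: AB² = 55.25, AC² = 4.25, BC² = 90.
Since BC² = 90 ≥ 55.25 + 4.25 = 59.5, the angle opposite BC is not acute, so the smallest enclosing circle has BC as diameter.
Centre = midpoint of BC = (-0.5, 2.5), r² = 90/4 = 22.5.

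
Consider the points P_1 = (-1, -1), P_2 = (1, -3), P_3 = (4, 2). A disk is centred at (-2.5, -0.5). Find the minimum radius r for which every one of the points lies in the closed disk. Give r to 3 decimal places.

The required radius is the distance from (-2.5, -0.5) to the farthest point.
Squared distances: 2.5, 18.5, 48.5.
Maximum is 48.5, attained at P_3.
r = √(48.5) ≈ 6.964.

6.964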